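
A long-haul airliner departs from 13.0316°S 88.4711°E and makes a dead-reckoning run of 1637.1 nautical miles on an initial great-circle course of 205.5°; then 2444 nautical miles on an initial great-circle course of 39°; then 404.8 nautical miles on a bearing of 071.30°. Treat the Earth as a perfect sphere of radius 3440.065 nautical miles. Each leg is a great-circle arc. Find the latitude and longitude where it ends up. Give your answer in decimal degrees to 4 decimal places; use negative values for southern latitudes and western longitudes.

latitude -0.8688°, longitude 104.8067°

Apply the spherical direct solution leg by leg, carrying full precision between legs.
Leg 1: from (-13.0316°, 88.4711°), δ = 1637.1/3440.065 = 0.475892 rad, θ = 205.5° → φ = -37.1056°, λ = 74.1531°.
Leg 2: from (-37.1056°, 74.1531°), δ = 2444/3440.065 = 0.710452 rad, θ = 39° → φ = -3.0449°, λ = 98.4213°.
Leg 3: from (-3.0449°, 98.4213°), δ = 404.8/3440.065 = 0.117672 rad, θ = 71.3° → φ = -0.8688°, λ = 104.8067°.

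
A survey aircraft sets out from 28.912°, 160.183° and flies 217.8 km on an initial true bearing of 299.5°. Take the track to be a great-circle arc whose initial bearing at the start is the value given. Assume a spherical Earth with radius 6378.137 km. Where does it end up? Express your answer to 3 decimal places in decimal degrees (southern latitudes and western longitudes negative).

Central angle δ = d/R = 0.034148 rad.
Converting: φ₁ = 0.504610 rad, θ = 5.227261 rad.
sin φ₂ = sin φ₁ cos δ + cos φ₁ sin δ cos θ = (0.483466)(0.999417) + (0.875363)(0.034141)(0.492424) = 0.497900
φ₂ = asin(0.497900) = 0.521176 rad = 29.861°.
For the longitude increment, Δλ = atan2( sin θ sin δ cos φ₁, cos δ − sin φ₁ sin φ₂ ) = atan2(-0.026011, 0.758699) = -1.964°.
Hence λ₂ = 160.183° + -1.964° = 158.219°.

latitude 29.861°, longitude 158.219°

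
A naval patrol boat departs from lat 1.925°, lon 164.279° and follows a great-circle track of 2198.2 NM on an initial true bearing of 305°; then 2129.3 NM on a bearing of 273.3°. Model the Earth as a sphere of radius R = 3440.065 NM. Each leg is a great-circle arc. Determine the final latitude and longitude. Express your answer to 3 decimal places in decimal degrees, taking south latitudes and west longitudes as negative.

latitude 19.357°, longitude 94.696°

Apply the spherical direct solution leg by leg, carrying full precision between legs.
Leg 1: from (1.925°, 164.279°), δ = 2198.2/3440.065 = 0.639000 rad, θ = 305° → φ = 21.645°, λ = 132.571°.
Leg 2: from (21.645°, 132.571°), δ = 2129.3/3440.065 = 0.618971 rad, θ = 273.3° → φ = 19.357°, λ = 94.696°.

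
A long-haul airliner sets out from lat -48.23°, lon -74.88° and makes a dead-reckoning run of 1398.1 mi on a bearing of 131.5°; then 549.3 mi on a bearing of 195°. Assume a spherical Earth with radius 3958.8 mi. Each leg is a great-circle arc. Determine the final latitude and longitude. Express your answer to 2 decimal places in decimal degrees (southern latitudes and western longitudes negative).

Apply the spherical direct solution leg by leg, carrying full precision between legs.
Leg 1: from (-48.23°, -74.88°), δ = 1398.1/3958.8 = 0.353163 rad, θ = 131.5° → φ = -58.48°, λ = -45.18°.
Leg 2: from (-58.48°, -45.18°), δ = 549.3/3958.8 = 0.138754 rad, θ = 195° → φ = -66.08°, λ = -50.24°.

latitude -66.08°, longitude -50.24°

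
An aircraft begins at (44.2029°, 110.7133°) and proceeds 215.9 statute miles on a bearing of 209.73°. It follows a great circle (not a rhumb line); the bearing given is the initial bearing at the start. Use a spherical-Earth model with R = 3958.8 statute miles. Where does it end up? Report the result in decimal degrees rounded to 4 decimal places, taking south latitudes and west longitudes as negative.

δ = 215.9/3958.8 = 0.054537 rad (3.1247°).
Converting: φ₁ = 0.771486 rad, θ = 3.660479 rad.
Applying the spherical law of cosines for sides, sin φ₂ = sin φ₁ cos δ + cos φ₁ sin δ cos θ = 0.662232, so φ₂ = 41.4703°.
Then Δλ = atan2(-0.019379, 0.536804) = -0.036084 rad, from sin θ sin δ cos φ₁ over cos δ − sin φ₁ sin φ₂.
λ₂ = λ₁ + Δλ = 108.6458°.

latitude 41.4703°, longitude 108.6458°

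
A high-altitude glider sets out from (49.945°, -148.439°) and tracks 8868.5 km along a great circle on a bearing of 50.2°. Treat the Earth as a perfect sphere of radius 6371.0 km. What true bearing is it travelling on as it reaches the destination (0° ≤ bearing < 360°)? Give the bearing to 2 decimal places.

final bearing 143.98°

δ = 8868.5/6371 = 1.392011 rad (79.7563°).
Converting: φ₁ = 0.871705 rad, θ = 0.876155 rad.
Destination latitude: φ₂ = arcsin( sin φ₁ cos δ + cos φ₁ sin δ cos θ ) = arcsin(0.541479) = 32.784°.
Δλ = atan2( sin θ sin δ cos φ₁ , cos δ − sin φ₁ sin φ₂ ) = atan2(0.486527, -0.236628) = 2.023473 rad = 115.936°.
Hence λ₂ = -148.439° + 115.936° = -32.503°.
The forward bearing on arrival equals the back-azimuth from the destination plus 180°.
Back-azimuth from P₂ (32.78°, -32.50°) to P₁ (49.95°, -148.44°), with Δλ' = λ₁ − λ₂ = -115.94°: atan2( sin Δλ' cos φ₁ , cos φ₂ sin φ₁ − sin φ₂ cos φ₁ cos Δλ' ) = 323.98°.
Final bearing = (323.98° + 180°) mod 360° = 143.98°.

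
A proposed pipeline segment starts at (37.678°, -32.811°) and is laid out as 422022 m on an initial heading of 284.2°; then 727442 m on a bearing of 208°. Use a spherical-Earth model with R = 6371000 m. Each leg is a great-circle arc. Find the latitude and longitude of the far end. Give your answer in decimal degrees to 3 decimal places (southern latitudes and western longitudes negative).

Apply the spherical direct solution leg by leg, carrying full precision between legs.
Leg 1: from (37.678°, -32.811°), δ = 422022/6371000 = 0.066241 rad, θ = 284.2° → φ = 38.516°, λ = -37.515°.
Leg 2: from (38.516°, -37.515°), δ = 727442/6371000 = 0.114180 rad, θ = 208° → φ = 32.682°, λ = -41.159°.

latitude 32.682°, longitude -41.159°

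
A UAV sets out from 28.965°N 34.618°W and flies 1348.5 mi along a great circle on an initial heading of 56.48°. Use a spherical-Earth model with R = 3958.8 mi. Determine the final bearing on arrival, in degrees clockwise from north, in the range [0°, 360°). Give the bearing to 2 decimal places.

Central angle δ = d/R = 0.340634 rad.
With φ₁ = 28.965° = 0.505535 rad and θ = 56.48° = 0.985762 rad:
Applying the spherical law of cosines for sides, sin φ₂ = sin φ₁ cos δ + cos φ₁ sin δ cos θ = 0.617864, so φ₂ = 38.160°.
Then Δλ = atan2(0.243685, 0.643327) = 0.362088 rad, from sin θ sin δ cos φ₁ over cos δ − sin φ₁ sin φ₂.
Hence λ₂ = -34.618° + 20.746° = -13.872°.
The forward bearing on arrival equals the back-azimuth from the destination plus 180°.
Back-azimuth from P₂ (38.16°, -13.87°) to P₁ (28.96°, -34.62°), with Δλ' = λ₁ − λ₂ = -20.75°: atan2( sin Δλ' cos φ₁ , cos φ₂ sin φ₁ − sin φ₂ cos φ₁ cos Δλ' ) = 248.07°.
Final bearing = (248.07° + 180°) mod 360° = 68.07°.

final bearing 68.07°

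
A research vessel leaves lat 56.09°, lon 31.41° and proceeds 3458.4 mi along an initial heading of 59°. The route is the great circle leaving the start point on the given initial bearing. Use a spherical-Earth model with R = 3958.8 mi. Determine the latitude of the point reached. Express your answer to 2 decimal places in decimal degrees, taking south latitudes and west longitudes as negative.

latitude 48.86°

The arc subtends δ = 3458.4/3958.8 = 0.873598 rad at the centre.
Start latitude φ₁ = 0.978955 rad; initial bearing θ = 1.029744 rad.
sin φ₂ = sin φ₁ cos δ + cos φ₁ sin δ cos θ = (0.829915)(0.642072) + (0.557890)(0.766644)(0.515038) = 0.753149
φ₂ = asin(0.753149) = 0.852835 rad = 48.86°.
Δλ = atan2( sin θ sin δ cos φ₁ , cos δ − sin φ₁ sin φ₂ ) = atan2(0.366613, 0.017023) = 1.524397 rad = 87.34°.
Hence λ₂ = 31.41° + 87.34° = 118.75°.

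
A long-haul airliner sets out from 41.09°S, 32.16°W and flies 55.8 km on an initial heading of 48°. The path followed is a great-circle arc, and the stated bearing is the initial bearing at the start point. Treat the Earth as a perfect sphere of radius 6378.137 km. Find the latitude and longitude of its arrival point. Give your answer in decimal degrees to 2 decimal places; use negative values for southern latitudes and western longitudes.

latitude -40.75°, longitude -31.67°

Angular distance δ = d/R = 55.8 / 6378.137 = 0.008749 rad.
Converting: φ₁ = -0.717156 rad, θ = 0.837758 rad.
Applying the spherical law of cosines for sides, sin φ₂ = sin φ₁ cos δ + cos φ₁ sin δ cos θ = -0.652807, so φ₂ = -40.75°.
Then Δλ = atan2(0.004900, 0.570909) = 0.008583 rad, from sin θ sin δ cos φ₁ over cos δ − sin φ₁ sin φ₂.
Hence λ₂ = -32.16° + 0.49° = -31.67°.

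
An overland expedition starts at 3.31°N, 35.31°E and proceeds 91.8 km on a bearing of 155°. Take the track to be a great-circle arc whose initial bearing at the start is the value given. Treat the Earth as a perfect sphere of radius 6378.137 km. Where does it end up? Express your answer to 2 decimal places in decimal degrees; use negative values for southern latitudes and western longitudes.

latitude 2.56°, longitude 35.66°

Angular distance δ = d/R = 91.8 / 6378.137 = 0.014393 rad.
Start latitude φ₁ = 0.057770 rad; initial bearing θ = 2.705260 rad.
Applying the spherical law of cosines for sides, sin φ₂ = sin φ₁ cos δ + cos φ₁ sin δ cos θ = 0.044710, so φ₂ = 2.56°.
For the longitude increment, Δλ = atan2( sin θ sin δ cos φ₁, cos δ − sin φ₁ sin φ₂ ) = atan2(0.006072, 0.997315) = 0.35°.
Hence λ₂ = 35.31° + 0.35° = 35.66°.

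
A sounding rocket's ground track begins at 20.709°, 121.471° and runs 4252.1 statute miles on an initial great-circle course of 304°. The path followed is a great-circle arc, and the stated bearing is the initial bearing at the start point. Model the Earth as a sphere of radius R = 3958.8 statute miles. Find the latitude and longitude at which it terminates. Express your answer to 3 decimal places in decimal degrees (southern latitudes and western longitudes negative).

δ = 4252.1/3958.8 = 1.074088 rad (61.5407°).
Converting: φ₁ = 0.361440 rad, θ = 5.305801 rad.
Applying the spherical law of cosines for sides, sin φ₂ = sin φ₁ cos δ + cos φ₁ sin δ cos θ = 0.628366, so φ₂ = 38.930°.
Then Δλ = atan2(-0.681761, 0.254330) = -1.213737 rad, from sin θ sin δ cos φ₁ over cos δ − sin φ₁ sin φ₂.
λ₂ = λ₁ + Δλ = 51.929°.

latitude 38.930°, longitude 51.929°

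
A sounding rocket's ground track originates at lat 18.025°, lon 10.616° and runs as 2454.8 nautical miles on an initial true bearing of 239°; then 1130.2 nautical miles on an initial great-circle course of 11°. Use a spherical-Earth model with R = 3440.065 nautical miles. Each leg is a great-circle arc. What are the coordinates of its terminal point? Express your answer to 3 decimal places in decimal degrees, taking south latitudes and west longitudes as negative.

latitude 13.505°, longitude -20.030°

Apply the spherical direct solution leg by leg, carrying full precision between legs.
Leg 1: from (18.025°, 10.616°), δ = 2454.8/3440.065 = 0.713591 rad, θ = 239° → φ = -4.970°, λ = -23.660°.
Leg 2: from (-4.970°, -23.660°), δ = 1130.2/3440.065 = 0.328540 rad, θ = 11° → φ = 13.505°, λ = -20.030°.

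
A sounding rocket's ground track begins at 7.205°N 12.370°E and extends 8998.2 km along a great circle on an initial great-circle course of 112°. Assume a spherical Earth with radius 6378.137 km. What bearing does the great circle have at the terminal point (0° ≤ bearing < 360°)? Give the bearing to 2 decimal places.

final bearing 101.25°

δ = 8998.2/6378.137 = 1.410788 rad (80.8322°).
Converting: φ₁ = 0.125751 rad, θ = 1.954769 rad.
Destination latitude: φ₂ = arcsin( sin φ₁ cos δ + cos φ₁ sin δ cos θ ) = arcsin(-0.346918) = -20.299°.
Then Δλ = atan2(0.908112, 0.202837) = 1.351043 rad, from sin θ sin δ cos φ₁ over cos δ − sin φ₁ sin φ₂.
λ₂ = λ₁ + Δλ = 89.779°.
The forward bearing on arrival equals the back-azimuth from the destination plus 180°.
Back-azimuth from P₂ (-20.30°, 89.78°) to P₁ (7.21°, 12.37°), with Δλ' = λ₁ − λ₂ = -77.41°: atan2( sin Δλ' cos φ₁ , cos φ₂ sin φ₁ − sin φ₂ cos φ₁ cos Δλ' ) = 281.25°.
Final bearing = (281.25° + 180°) mod 360° = 101.25°.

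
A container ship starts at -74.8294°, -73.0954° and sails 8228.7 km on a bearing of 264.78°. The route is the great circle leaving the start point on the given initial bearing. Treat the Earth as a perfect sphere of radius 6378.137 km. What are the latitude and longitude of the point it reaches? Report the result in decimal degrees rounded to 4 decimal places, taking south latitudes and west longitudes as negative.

The arc subtends δ = 8228.7/6378.137 = 1.290142 rad at the centre.
Converting: φ₁ = -1.306019 rad, θ = 4.621283 rad.
Destination latitude: φ₂ = arcsin( sin φ₁ cos δ + cos φ₁ sin δ cos θ ) = arcsin(-0.290210) = -16.8705°.
For the longitude increment, Δλ = atan2( sin θ sin δ cos φ₁, cos δ − sin φ₁ sin φ₂ ) = atan2(-0.250412, -0.003111) = -90.7118°.
Hence λ₂ = -73.0954° + -90.7118° = -163.8072°.

latitude -16.8705°, longitude -163.8072°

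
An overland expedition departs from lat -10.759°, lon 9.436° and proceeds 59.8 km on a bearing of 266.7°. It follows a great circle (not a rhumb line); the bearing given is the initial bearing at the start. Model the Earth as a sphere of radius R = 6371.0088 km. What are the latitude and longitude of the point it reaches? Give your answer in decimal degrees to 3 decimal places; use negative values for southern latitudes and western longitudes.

The arc subtends δ = 59.8/6371.0088 = 0.009386 rad at the centre.
Converting: φ₁ = -0.187780 rad, θ = 4.654793 rad.
Applying the spherical law of cosines for sides, sin φ₂ = sin φ₁ cos δ + cos φ₁ sin δ cos θ = -0.187201, so φ₂ = -10.789°.
For the longitude increment, Δλ = atan2( sin θ sin δ cos φ₁, cos δ − sin φ₁ sin φ₂ ) = atan2(-0.009206, 0.965010) = -0.547°.
λ₂ = λ₁ + Δλ = 8.889°.

latitude -10.789°, longitude 8.889°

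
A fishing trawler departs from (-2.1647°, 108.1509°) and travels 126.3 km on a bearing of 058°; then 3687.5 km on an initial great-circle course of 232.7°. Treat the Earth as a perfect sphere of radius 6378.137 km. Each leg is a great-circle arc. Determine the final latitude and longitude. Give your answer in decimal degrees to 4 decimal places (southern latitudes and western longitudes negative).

Apply the spherical direct solution leg by leg, carrying full precision between legs.
Leg 1: from (-2.1647°, 108.1509°), δ = 126.3/6378.137 = 0.019802 rad, θ = 58° → φ = -1.5632°, λ = 109.1134°.
Leg 2: from (-1.5632°, 109.1134°), δ = 3687.5/6378.137 = 0.578147 rad, θ = 232.7° → φ = -20.7248°, λ = 81.4174°.

latitude -20.7248°, longitude 81.4174°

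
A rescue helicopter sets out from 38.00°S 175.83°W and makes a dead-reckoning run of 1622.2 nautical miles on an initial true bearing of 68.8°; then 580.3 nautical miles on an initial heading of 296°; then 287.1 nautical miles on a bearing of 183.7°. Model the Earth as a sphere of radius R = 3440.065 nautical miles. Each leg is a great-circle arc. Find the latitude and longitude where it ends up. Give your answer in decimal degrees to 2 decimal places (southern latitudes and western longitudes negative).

latitude -25.03°, longitude -157.62°

Apply the spherical direct solution leg by leg, carrying full precision between legs.
Leg 1: from (-38.00°, -175.83°), δ = 1622.2/3440.065 = 0.471561 rad, θ = 68.8° → φ = -24.77°, λ = -148.03°.
Leg 2: from (-24.77°, -148.03°), δ = 580.3/3440.065 = 0.168689 rad, θ = 296° → φ = -20.26°, λ = -157.28°.
Leg 3: from (-20.26°, -157.28°), δ = 287.1/3440.065 = 0.083458 rad, θ = 183.7° → φ = -25.03°, λ = -157.62°.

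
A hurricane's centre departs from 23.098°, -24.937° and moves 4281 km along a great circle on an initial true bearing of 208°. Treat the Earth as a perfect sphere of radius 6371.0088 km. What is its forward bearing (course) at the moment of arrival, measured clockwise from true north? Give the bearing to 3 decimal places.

Central angle δ = d/R = 0.671950 rad.
Converting: φ₁ = 0.403136 rad, θ = 3.630285 rad.
Applying the spherical law of cosines for sides, sin φ₂ = sin φ₁ cos δ + cos φ₁ sin δ cos θ = -0.198563, so φ₂ = -11.453°.
For the longitude increment, Δλ = atan2( sin θ sin δ cos φ₁, cos δ − sin φ₁ sin φ₂ ) = atan2(-0.268824, 0.860506) = -17.349°.
Hence λ₂ = -24.937° + -17.349° = -42.286°.
The forward bearing on arrival equals the back-azimuth from the destination plus 180°.
Back-azimuth from P₂ (-11.453°, -42.286°) to P₁ (23.098°, -24.937°), with Δλ' = λ₁ − λ₂ = 17.349°: atan2( sin Δλ' cos φ₁ , cos φ₂ sin φ₁ − sin φ₂ cos φ₁ cos Δλ' ) = 26.143°.
Final bearing = (26.143° + 180°) mod 360° = 206.143°.

final bearing 206.143°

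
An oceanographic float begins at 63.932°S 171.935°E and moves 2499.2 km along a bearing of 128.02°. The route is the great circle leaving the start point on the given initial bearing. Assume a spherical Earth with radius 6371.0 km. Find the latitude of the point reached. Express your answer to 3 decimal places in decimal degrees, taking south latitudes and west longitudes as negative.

The arc subtends δ = 2499.2/6371 = 0.392278 rad at the centre.
With φ₁ = -63.932° = -1.115824 rad and θ = 128.02° = 2.234371 rad:
Destination latitude: φ₂ = arcsin( sin φ₁ cos δ + cos φ₁ sin δ cos θ ) = arcsin(-0.933515) = -68.990°.
Δλ = atan2( sin θ sin δ cos φ₁ , cos δ − sin φ₁ sin φ₂ ) = atan2(0.132345, 0.085489) = 0.997268 rad = 57.139°.
λ₂ = 171.935° + 57.139° = 229.074°, normalized to (−180°, 180°] → -130.926°.

latitude -68.990°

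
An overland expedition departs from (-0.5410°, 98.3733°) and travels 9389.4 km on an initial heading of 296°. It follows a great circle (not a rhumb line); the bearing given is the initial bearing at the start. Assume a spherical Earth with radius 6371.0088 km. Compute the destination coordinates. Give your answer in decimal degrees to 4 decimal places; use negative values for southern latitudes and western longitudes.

The arc subtends δ = 9389.4/6371.0088 = 1.473770 rad at the centre.
With φ₁ = -0.5410° = -0.009442 rad and θ = 296° = 5.166175 rad:
Destination latitude: φ₂ = arcsin( sin φ₁ cos δ + cos φ₁ sin δ cos θ ) = arcsin(0.435375) = 25.8092°.
For the longitude increment, Δλ = atan2( sin θ sin δ cos φ₁, cos δ − sin φ₁ sin φ₂ ) = atan2(-0.894527, 0.100985) = -83.5590°.
Hence λ₂ = 98.3733° + -83.5590° = 14.8143°.

latitude 25.8092°, longitude 14.8143°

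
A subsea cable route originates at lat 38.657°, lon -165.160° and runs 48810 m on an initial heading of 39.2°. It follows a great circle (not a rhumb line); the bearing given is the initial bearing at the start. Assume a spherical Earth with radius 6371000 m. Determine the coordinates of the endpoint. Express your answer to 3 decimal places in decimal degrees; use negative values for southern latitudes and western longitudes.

latitude 38.997°, longitude -164.803°

Angular distance δ = d/R = 48810 / 6371000 = 0.007661 rad.
Converting: φ₁ = 0.674692 rad, θ = 0.684169 rad.
Destination latitude: φ₂ = arcsin( sin φ₁ cos δ + cos φ₁ sin δ cos θ ) = arcsin(0.629275) = 38.997°.
Δλ = atan2( sin θ sin δ cos φ₁ , cos δ − sin φ₁ sin φ₂ ) = atan2(0.003781, 0.606890) = 0.006230 rad = 0.357°.
Hence λ₂ = -165.160° + 0.357° = -164.803°.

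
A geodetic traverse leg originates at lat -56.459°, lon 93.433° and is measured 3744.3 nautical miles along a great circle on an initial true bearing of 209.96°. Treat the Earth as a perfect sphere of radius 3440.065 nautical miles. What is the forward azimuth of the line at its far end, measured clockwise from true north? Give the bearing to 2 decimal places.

final bearing 331.88°

δ = 3744.3/3440.065 = 1.088439 rad (62.3629°).
Converting: φ₁ = -0.985395 rad, θ = 3.664493 rad.
Destination latitude: φ₂ = arcsin( sin φ₁ cos δ + cos φ₁ sin δ cos θ ) = arcsin(-0.810713) = -54.166°.
Then Δλ = atan2(-0.244450, -0.211853) = -2.284879 rad, from sin θ sin δ cos φ₁ over cos δ − sin φ₁ sin φ₂.
λ₂ = λ₁ + Δλ = -37.481°.
The forward bearing on arrival equals the back-azimuth from the destination plus 180°.
Back-azimuth from P₂ (-54.17°, -37.48°) to P₁ (-56.46°, 93.43°), with Δλ' = λ₁ − λ₂ = 130.91°: atan2( sin Δλ' cos φ₁ , cos φ₂ sin φ₁ − sin φ₂ cos φ₁ cos Δλ' ) = 151.88°.
Final bearing = (151.88° + 180°) mod 360° = 331.88°.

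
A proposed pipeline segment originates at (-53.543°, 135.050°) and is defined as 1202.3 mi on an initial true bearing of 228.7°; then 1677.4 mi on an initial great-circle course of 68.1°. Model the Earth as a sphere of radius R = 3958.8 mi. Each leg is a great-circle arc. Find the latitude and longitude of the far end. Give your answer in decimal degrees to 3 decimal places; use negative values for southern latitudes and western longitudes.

latitude -47.313°, longitude 140.467°

Apply the spherical direct solution leg by leg, carrying full precision between legs.
Leg 1: from (-53.543°, 135.050°), δ = 1202.3/3958.8 = 0.303703 rad, θ = 228.7° → φ = -62.224°, λ = 106.226°.
Leg 2: from (-62.224°, 106.226°), δ = 1677.4/3958.8 = 0.423714 rad, θ = 68.1° → φ = -47.313°, λ = 140.467°.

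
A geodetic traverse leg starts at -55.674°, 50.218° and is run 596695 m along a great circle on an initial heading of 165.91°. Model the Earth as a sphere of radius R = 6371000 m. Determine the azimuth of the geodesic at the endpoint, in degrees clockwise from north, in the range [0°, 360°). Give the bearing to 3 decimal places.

final bearing 163.629°

δ = 596695/6371000 = 0.093658 rad (5.3662°).
With φ₁ = -55.674° = -0.971695 rad and θ = 165.91° = 2.895676 rad:
sin φ₂ = sin φ₁ cos δ + cos φ₁ sin δ cos θ = (-0.825842)(0.995617) + (0.563901)(0.093521)(-0.969915) = -0.873373
φ₂ = asin(-0.873373) = -1.062085 rad = -60.853°.
Then Δλ = atan2(0.012839, 0.274349) = 0.046762 rad, from sin θ sin δ cos φ₁ over cos δ − sin φ₁ sin φ₂.
λ₂ = 50.218° + 2.679° = 52.897°.
The forward bearing on arrival equals the back-azimuth from the destination plus 180°.
Back-azimuth from P₂ (-60.853°, 52.897°) to P₁ (-55.674°, 50.218°), with Δλ' = λ₁ − λ₂ = -2.679°: atan2( sin Δλ' cos φ₁ , cos φ₂ sin φ₁ − sin φ₂ cos φ₁ cos Δλ' ) = 343.629°.
Final bearing = (343.629° + 180°) mod 360° = 163.629°.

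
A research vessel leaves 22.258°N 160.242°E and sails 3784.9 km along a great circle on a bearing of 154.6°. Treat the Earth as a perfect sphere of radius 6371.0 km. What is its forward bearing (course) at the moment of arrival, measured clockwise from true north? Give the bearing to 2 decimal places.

final bearing 156.31°

The arc subtends δ = 3784.9/6371 = 0.594083 rad at the centre.
Converting: φ₁ = 0.388475 rad, θ = 2.698279 rad.
Destination latitude: φ₂ = arcsin( sin φ₁ cos δ + cos φ₁ sin δ cos θ ) = arcsin(-0.154085) = -8.864°.
Then Δλ = atan2(0.222206, 0.887026) = 0.245455 rad, from sin θ sin δ cos φ₁ over cos δ − sin φ₁ sin φ₂.
λ₂ = 160.242° + 14.064° = 174.306°.
The forward bearing on arrival equals the back-azimuth from the destination plus 180°.
Back-azimuth from P₂ (-8.86°, 174.31°) to P₁ (22.26°, 160.24°), with Δλ' = λ₁ − λ₂ = -14.06°: atan2( sin Δλ' cos φ₁ , cos φ₂ sin φ₁ − sin φ₂ cos φ₁ cos Δλ' ) = 336.31°.
Final bearing = (336.31° + 180°) mod 360° = 156.31°.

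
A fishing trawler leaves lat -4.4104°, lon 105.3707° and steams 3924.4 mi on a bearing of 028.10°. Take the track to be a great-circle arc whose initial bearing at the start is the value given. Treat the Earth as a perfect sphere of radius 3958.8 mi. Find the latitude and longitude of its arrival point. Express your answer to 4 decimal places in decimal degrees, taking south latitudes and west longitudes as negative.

latitude 43.9332°, longitude 138.5507°

The arc subtends δ = 3924.4/3958.8 = 0.991310 rad at the centre.
Converting: φ₁ = -0.076976 rad, θ = 0.490438 rad.
Applying the spherical law of cosines for sides, sin φ₂ = sin φ₁ cos δ + cos φ₁ sin δ cos θ = 0.693819, so φ₂ = 43.9332°.
For the longitude increment, Δλ = atan2( sin θ sin δ cos φ₁, cos δ − sin φ₁ sin φ₂ ) = atan2(0.392949, 0.600948) = 33.1800°.
λ₂ = λ₁ + Δλ = 138.5507°.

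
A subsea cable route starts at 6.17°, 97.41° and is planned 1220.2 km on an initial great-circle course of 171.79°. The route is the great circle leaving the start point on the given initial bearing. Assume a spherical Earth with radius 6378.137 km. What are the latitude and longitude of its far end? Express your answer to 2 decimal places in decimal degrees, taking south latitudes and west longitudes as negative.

latitude -4.68°, longitude 98.97°

δ = 1220.2/6378.137 = 0.191310 rad (10.9612°).
Converting: φ₁ = 0.107687 rad, θ = 2.998301 rad.
sin φ₂ = sin φ₁ cos δ + cos φ₁ sin δ cos θ = (0.107479)(0.981756) + (0.994207)(0.190145)(-0.989751) = -0.081588
φ₂ = asin(-0.081588) = -0.081679 rad = -4.68°.
Then Δλ = atan2(0.026996, 0.990525) = 0.027247 rad, from sin θ sin δ cos φ₁ over cos δ − sin φ₁ sin φ₂.
λ₂ = λ₁ + Δλ = 98.97°.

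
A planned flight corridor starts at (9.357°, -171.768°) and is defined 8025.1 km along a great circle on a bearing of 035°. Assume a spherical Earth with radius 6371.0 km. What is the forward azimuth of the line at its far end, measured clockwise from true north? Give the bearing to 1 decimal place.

The arc subtends δ = 8025.1/6371 = 1.259630 rad at the centre.
With φ₁ = 9.357° = 0.163310 rad and θ = 35° = 0.610865 rad:
Applying the spherical law of cosines for sides, sin φ₂ = sin φ₁ cos δ + cos φ₁ sin δ cos θ = 0.819217, so φ₂ = 55.006°.
Then Δλ = atan2(0.538766, 0.172977) = 1.260131 rad, from sin θ sin δ cos φ₁ over cos δ − sin φ₁ sin φ₂.
λ₂ = -171.768° + 72.200° = -99.568°.
The forward bearing on arrival equals the back-azimuth from the destination plus 180°.
Back-azimuth from P₂ (55.0°, -99.6°) to P₁ (9.4°, -171.8°), with Δλ' = λ₁ − λ₂ = -72.2°: atan2( sin Δλ' cos φ₁ , cos φ₂ sin φ₁ − sin φ₂ cos φ₁ cos Δλ' ) = 260.7°.
Final bearing = (260.7° + 180°) mod 360° = 80.7°.

final bearing 80.7°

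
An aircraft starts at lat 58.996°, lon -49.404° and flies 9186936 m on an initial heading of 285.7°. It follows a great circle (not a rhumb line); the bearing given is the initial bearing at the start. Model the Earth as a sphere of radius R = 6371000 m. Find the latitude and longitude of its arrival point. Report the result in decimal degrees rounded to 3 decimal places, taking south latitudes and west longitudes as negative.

The arc subtends δ = 9186936/6371000 = 1.441993 rad at the centre.
With φ₁ = 58.996° = 1.029674 rad and θ = 285.7° = 4.986406 rad:
Destination latitude: φ₂ = arcsin( sin φ₁ cos δ + cos φ₁ sin δ cos θ ) = arcsin(0.248328) = 14.379°.
Δλ = atan2( sin θ sin δ cos φ₁ , cos δ − sin φ₁ sin φ₂ ) = atan2(-0.491773, -0.084402) = -1.740768 rad = -99.739°.
λ₂ = λ₁ + Δλ = -149.143°.

latitude 14.379°, longitude -149.143°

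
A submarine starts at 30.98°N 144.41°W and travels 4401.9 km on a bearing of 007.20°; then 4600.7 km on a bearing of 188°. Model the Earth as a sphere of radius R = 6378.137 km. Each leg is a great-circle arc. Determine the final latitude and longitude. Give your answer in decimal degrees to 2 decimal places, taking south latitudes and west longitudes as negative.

Apply the spherical direct solution leg by leg, carrying full precision between legs.
Leg 1: from (30.98°, -144.41°), δ = 4401.9/6378.137 = 0.690155 rad, θ = 7.2° → φ = 69.80°, λ = -131.05°.
Leg 2: from (69.80°, -131.05°), δ = 4600.7/6378.137 = 0.721323 rad, θ = 188° → φ = 28.61°, λ = -137.06°.

latitude 28.61°, longitude -137.06°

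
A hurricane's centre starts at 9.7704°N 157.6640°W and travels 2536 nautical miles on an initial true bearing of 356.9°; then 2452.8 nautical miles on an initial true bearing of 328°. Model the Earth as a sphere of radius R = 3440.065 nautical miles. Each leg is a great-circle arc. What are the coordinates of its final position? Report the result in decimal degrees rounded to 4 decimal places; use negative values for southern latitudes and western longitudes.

latitude 69.6402°, longitude 113.8862°

Apply the spherical direct solution leg by leg, carrying full precision between legs.
Leg 1: from (9.7704°, -157.6640°), δ = 2536/3440.065 = 0.737195 rad, θ = 356.9° → φ = 51.9184°, λ = -161.0429°.
Leg 2: from (51.9184°, -161.0429°), δ = 2452.8/3440.065 = 0.713010 rad, θ = 328° → φ = 69.6402°, λ = 113.8862°.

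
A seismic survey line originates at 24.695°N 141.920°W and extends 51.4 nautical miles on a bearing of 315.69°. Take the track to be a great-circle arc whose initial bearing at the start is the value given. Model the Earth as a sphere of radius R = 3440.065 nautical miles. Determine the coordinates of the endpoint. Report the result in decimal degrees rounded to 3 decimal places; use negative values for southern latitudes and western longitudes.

Central angle δ = d/R = 0.014942 rad.
Converting: φ₁ = 0.431009 rad, θ = 5.509830 rad.
sin φ₂ = sin φ₁ cos δ + cos φ₁ sin δ cos θ = (0.417788)(0.999888) + (0.908545)(0.014941)(0.715571) = 0.427455
φ₂ = asin(0.427455) = 0.441675 rad = 25.306°.
Then Δλ = atan2(-0.009482, 0.821303) = -0.011545 rad, from sin θ sin δ cos φ₁ over cos δ − sin φ₁ sin φ₂.
λ₂ = -141.920° + -0.661° = -142.581°.

latitude 25.306°, longitude -142.581°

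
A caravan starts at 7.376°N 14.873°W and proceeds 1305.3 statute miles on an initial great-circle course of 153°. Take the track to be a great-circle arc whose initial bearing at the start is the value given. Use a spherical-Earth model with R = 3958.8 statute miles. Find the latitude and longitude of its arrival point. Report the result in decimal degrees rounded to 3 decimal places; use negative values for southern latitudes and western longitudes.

latitude -9.476°, longitude -6.302°

Central angle δ = d/R = 0.329721 rad.
Converting: φ₁ = 0.128735 rad, θ = 2.670354 rad.
Applying the spherical law of cosines for sides, sin φ₂ = sin φ₁ cos δ + cos φ₁ sin δ cos θ = -0.164637, so φ₂ = -9.476°.
Then Δλ = atan2(0.145776, 0.967269) = 0.149583 rad, from sin θ sin δ cos φ₁ over cos δ − sin φ₁ sin φ₂.
Hence λ₂ = -14.873° + 8.571° = -6.302°.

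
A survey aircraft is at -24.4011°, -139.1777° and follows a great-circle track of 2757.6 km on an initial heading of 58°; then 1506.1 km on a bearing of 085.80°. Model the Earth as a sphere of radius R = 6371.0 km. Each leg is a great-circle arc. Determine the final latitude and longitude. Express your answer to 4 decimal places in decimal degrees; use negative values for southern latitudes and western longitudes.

latitude -8.6796°, longitude -104.3409°

Apply the spherical direct solution leg by leg, carrying full precision between legs.
Leg 1: from (-24.4011°, -139.1777°), δ = 2757.6/6371 = 0.432836 rad, θ = 58° → φ = -9.9393°, λ = -118.0080°.
Leg 2: from (-9.9393°, -118.0080°), δ = 1506.1/6371 = 0.236399 rad, θ = 85.8° → φ = -8.6796°, λ = -104.3409°.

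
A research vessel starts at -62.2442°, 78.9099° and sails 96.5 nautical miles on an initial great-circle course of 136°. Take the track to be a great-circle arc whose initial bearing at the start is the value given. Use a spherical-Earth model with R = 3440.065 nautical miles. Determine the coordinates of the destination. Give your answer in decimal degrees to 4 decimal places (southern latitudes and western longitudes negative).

latitude -63.3788°, longitude 81.4020°

δ = 96.5/3440.065 = 0.028052 rad (1.6072°).
With φ₁ = -62.2442° = -1.086366 rad and θ = 136° = 2.373648 rad:
Destination latitude: φ₂ = arcsin( sin φ₁ cos δ + cos φ₁ sin δ cos θ ) = arcsin(-0.893988) = -63.3788°.
Then Δλ = atan2(0.009074, 0.208480) = 0.043496 rad, from sin θ sin δ cos φ₁ over cos δ − sin φ₁ sin φ₂.
λ₂ = λ₁ + Δλ = 81.4020°.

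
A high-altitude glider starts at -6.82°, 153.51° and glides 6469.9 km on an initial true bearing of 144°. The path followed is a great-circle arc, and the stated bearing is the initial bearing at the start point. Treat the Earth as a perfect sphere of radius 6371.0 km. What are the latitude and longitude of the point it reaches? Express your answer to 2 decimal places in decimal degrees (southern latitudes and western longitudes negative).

latitude -48.18°, longitude -157.98°

Central angle δ = d/R = 1.015523 rad.
Start latitude φ₁ = -0.119031 rad; initial bearing θ = 2.513274 rad.
sin φ₂ = sin φ₁ cos δ + cos φ₁ sin δ cos θ = (-0.118751)(0.527175) + (0.992924)(0.849757)(-0.809017) = -0.745205
φ₂ = asin(-0.745205) = -0.840843 rad = -48.18°.
Then Δλ = atan2(0.495940, 0.438682) = 0.846586 rad, from sin θ sin δ cos φ₁ over cos δ − sin φ₁ sin φ₂.
λ₂ = 153.51° + 48.51° = 202.02°, normalized to (−180°, 180°] → -157.98°.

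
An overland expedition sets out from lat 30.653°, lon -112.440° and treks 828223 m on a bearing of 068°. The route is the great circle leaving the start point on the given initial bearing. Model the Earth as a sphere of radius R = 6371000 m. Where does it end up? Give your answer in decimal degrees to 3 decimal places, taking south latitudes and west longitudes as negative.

latitude 33.183°, longitude -104.183°

δ = 828223/6371000 = 0.129999 rad (7.4484°).
Start latitude φ₁ = 0.534996 rad; initial bearing θ = 1.186824 rad.
sin φ₂ = sin φ₁ cos δ + cos φ₁ sin δ cos θ = (0.509837)(0.991562) + (0.860271)(0.129633)(0.374607) = 0.547311
φ₂ = asin(0.547311) = 0.579148 rad = 33.183°.
Then Δλ = atan2(0.103399, 0.712522) = 0.144111 rad, from sin θ sin δ cos φ₁ over cos δ − sin φ₁ sin φ₂.
Hence λ₂ = -112.440° + 8.257° = -104.183°.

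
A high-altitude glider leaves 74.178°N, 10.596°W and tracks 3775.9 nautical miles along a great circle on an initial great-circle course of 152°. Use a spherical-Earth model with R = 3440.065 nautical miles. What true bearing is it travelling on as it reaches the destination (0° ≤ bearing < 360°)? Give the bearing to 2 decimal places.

Angular distance δ = d/R = 3775.9 / 3440.065 = 1.097625 rad.
Start latitude φ₁ = 1.294650 rad; initial bearing θ = 2.652900 rad.
sin φ₂ = sin φ₁ cos δ + cos φ₁ sin δ cos θ = (0.962113)(0.455712) + (0.272650)(0.890127)(-0.882948) = 0.224161
φ₂ = asin(0.224161) = 0.226082 rad = 12.954°.
Then Δλ = atan2(0.113937, 0.240043) = 0.443166 rad, from sin θ sin δ cos φ₁ over cos δ − sin φ₁ sin φ₂.
Hence λ₂ = -10.596° + 25.392° = 14.796°.
The forward bearing on arrival equals the back-azimuth from the destination plus 180°.
Back-azimuth from P₂ (12.95°, 14.80°) to P₁ (74.18°, -10.60°), with Δλ' = λ₁ − λ₂ = -25.39°: atan2( sin Δλ' cos φ₁ , cos φ₂ sin φ₁ − sin φ₂ cos φ₁ cos Δλ' ) = 352.45°.
Final bearing = (352.45° + 180°) mod 360° = 172.45°.

final bearing 172.45°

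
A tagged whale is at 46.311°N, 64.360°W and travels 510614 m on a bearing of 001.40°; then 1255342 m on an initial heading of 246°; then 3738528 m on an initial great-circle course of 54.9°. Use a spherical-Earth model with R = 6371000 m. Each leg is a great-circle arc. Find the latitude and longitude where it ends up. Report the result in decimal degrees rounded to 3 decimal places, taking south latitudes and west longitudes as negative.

latitude 54.672°, longitude -27.338°

Apply the spherical direct solution leg by leg, carrying full precision between legs.
Leg 1: from (46.311°, -64.360°), δ = 510614/6371000 = 0.080147 rad, θ = 1.4° → φ = 50.902°, λ = -64.182°.
Leg 2: from (50.902°, -64.182°), δ = 1255342/6371000 = 0.197040 rad, θ = 246° → φ = 45.303°, λ = -78.912°.
Leg 3: from (45.303°, -78.912°), δ = 3738528/6371000 = 0.586804 rad, θ = 54.9° → φ = 54.672°, λ = -27.338°.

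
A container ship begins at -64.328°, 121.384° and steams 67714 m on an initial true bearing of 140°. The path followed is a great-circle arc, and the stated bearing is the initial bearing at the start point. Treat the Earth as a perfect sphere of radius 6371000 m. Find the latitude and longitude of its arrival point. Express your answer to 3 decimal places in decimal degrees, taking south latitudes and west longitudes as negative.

latitude -64.792°, longitude 122.303°

δ = 67714/6371000 = 0.010628 rad (0.6090°).
Converting: φ₁ = -1.122735 rad, θ = 2.443461 rad.
Applying the spherical law of cosines for sides, sin φ₂ = sin φ₁ cos δ + cos φ₁ sin δ cos θ = -0.904765, so φ₂ = -64.792°.
Δλ = atan2( sin θ sin δ cos φ₁ , cos δ − sin φ₁ sin φ₂ ) = atan2(0.002960, 0.184489) = 0.016041 rad = 0.919°.
λ₂ = λ₁ + Δλ = 122.303°.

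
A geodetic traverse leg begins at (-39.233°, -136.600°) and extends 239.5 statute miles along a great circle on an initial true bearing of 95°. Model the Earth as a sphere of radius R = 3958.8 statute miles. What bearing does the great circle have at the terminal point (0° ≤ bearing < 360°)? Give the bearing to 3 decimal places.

final bearing 92.163°

Central angle δ = d/R = 0.060498 rad.
With φ₁ = -39.233° = -0.684745 rad and θ = 95° = 1.658063 rad:
Applying the spherical law of cosines for sides, sin φ₂ = sin φ₁ cos δ + cos φ₁ sin δ cos θ = -0.635400, so φ₂ = -39.450°.
For the longitude increment, Δλ = atan2( sin θ sin δ cos φ₁, cos δ − sin φ₁ sin φ₂ ) = atan2(0.046654, 0.596296) = 4.474°.
Hence λ₂ = -136.600° + 4.474° = -132.126°.
The forward bearing on arrival equals the back-azimuth from the destination plus 180°.
Back-azimuth from P₂ (-39.450°, -132.126°) to P₁ (-39.233°, -136.600°), with Δλ' = λ₁ − λ₂ = -4.474°: atan2( sin Δλ' cos φ₁ , cos φ₂ sin φ₁ − sin φ₂ cos φ₁ cos Δλ' ) = 272.163°.
Final bearing = (272.163° + 180°) mod 360° = 92.163°.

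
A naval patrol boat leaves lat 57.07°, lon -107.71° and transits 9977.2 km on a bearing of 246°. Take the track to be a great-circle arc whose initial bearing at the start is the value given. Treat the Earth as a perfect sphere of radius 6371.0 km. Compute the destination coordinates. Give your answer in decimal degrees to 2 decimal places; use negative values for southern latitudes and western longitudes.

δ = 9977.2/6371 = 1.566034 rad (89.7271°).
Converting: φ₁ = 0.996059 rad, θ = 4.293510 rad.
Destination latitude: φ₂ = arcsin( sin φ₁ cos δ + cos φ₁ sin δ cos θ ) = arcsin(-0.217108) = -12.54°.
Then Δλ = atan2(-0.496610, 0.186989) = -1.210685 rad, from sin θ sin δ cos φ₁ over cos δ − sin φ₁ sin φ₂.
λ₂ = λ₁ + Δλ = -177.08°.

latitude -12.54°, longitude -177.08°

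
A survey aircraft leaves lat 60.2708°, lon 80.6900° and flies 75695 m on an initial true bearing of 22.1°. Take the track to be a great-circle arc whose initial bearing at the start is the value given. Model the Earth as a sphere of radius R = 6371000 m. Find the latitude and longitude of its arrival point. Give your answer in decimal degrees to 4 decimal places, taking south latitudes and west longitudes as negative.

Angular distance δ = d/R = 75695 / 6371000 = 0.011881 rad.
With φ₁ = 60.2708° = 1.051924 rad and θ = 22.1° = 0.385718 rad:
Applying the spherical law of cosines for sides, sin φ₂ = sin φ₁ cos δ + cos φ₁ sin δ cos θ = 0.873776, so φ₂ = 60.9005°.
For the longitude increment, Δλ = atan2( sin θ sin δ cos φ₁, cos δ − sin φ₁ sin φ₂ ) = atan2(0.002217, 0.241160) = 0.5266°.
λ₂ = 80.6900° + 0.5266° = 81.2166°.

latitude 60.9005°, longitude 81.2166°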